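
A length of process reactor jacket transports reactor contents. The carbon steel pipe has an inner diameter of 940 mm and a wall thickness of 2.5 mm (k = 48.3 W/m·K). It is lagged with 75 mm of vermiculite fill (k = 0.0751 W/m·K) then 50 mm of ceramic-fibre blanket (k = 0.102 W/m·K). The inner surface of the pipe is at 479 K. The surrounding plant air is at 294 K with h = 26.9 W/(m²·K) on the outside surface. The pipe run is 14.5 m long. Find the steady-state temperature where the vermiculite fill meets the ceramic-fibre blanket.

T ≈ 353 K

For a radial system each layer contributes R = ln(r_out/r_in)/(2πkL); films add R = 1/(hA).
R_carbon steel pipe wall = ln(472.5/470)/(2π×48.3×14.5) = 1.206×10^-6 K/W
R_vermiculite fill = ln(547.5/472.5)/(2π×0.0751×14.5) = 0.02153 K/W
R_ceramic-fibre blanket = ln(597.5/547.5)/(2π×0.102×14.5) = 0.009404 K/W
R_outer film = 1/(h_o·2πr_oL) = 1/(26.9×2π×0.5975×14.5) = 6.829×10^-4 K/W
R_total = 0.03162 K/W
Q = ΔT/R_total = 185/0.03162
Q = 5850 W
T_interface = T_inner − Q·ΣR(inner→interface) = 479 − 5850×0.02153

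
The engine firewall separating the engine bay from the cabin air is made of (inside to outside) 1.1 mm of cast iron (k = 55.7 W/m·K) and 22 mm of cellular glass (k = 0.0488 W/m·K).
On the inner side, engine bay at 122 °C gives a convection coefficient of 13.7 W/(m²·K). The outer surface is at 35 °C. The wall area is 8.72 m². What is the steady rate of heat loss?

Using the resistance-network approach (series):
R_inner film = 1/(h_i·A) = 1/(13.7×8.72) = 0.008371 K/W
R_cast iron = L/(kA) = 0.0011/(55.7×8.72) = 2.265×10^-6 K/W
R_cellular glass = L/(kA) = 0.022/(0.0488×8.72) = 0.0517 K/W
R_total = 0.06007 K/W
Q = ΔT / R_total = 87 / 0.06007

Q ≈ 1450 W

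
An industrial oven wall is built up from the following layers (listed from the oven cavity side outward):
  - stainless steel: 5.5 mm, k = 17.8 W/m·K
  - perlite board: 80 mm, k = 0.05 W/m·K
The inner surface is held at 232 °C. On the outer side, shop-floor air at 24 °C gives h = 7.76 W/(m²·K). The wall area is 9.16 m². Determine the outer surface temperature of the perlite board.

T ≈ 39.5 °C

Treating each layer as a thermal resistance in series:
R_stainless steel = L/(kA) = 0.0055/(17.8×9.16) = 3.373×10^-5 K/W
R_perlite board = L/(kA) = 0.08/(0.05×9.16) = 0.1747 K/W
R_outer film = 1/(h_o·A) = 1/(7.76×9.16) = 0.01407 K/W
R_total = 0.1888 K/W;  Q = ΔT/R_total = 208/0.1888 = 1102 W
T_interface = T_inner − Q·ΣR(inner→interface) = 232 − 1100×0.1747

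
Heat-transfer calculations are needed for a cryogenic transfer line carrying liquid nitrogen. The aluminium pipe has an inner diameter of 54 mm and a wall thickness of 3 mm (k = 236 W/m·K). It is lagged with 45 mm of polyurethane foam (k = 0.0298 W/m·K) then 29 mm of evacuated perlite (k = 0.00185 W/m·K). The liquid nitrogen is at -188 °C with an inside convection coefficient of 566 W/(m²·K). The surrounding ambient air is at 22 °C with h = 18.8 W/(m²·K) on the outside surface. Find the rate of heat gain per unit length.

Cylindrical conduction, so R = ln(r₂/r₁)/(2πkL) per layer, in series:
R_inner film = 1/(h_i·2πr₁L) = 1/(566×2π×0.027×1) = 0.01041 K/W
R_aluminium pipe wall = ln(30/27)/(2π×236×1) = 7.105×10^-5 K/W
R_polyurethane foam = ln(75/30)/(2π×0.0298×1) = 4.894 K/W
R_evacuated perlite = ln(104/75)/(2π×0.00185×1) = 28.12 K/W
R_outer film = 1/(h_o·2πr_oL) = 1/(18.8×2π×0.104×1) = 0.0814 K/W
R_total = 33.11 K/W
Q = ΔT/R_total = 210/33.11

q′ ≈ 6.34 W/m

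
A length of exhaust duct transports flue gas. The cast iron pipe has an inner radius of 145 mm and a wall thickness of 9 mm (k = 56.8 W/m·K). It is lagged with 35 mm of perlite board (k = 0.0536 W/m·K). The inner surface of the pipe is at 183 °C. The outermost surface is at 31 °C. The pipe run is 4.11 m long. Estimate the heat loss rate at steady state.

Treating each annulus and film as a series resistance:
R_cast iron pipe wall = ln(154/145)/(2π×56.8×4.11) = 4.105×10^-5 K/W
R_perlite board = ln(189/154)/(2π×0.0536×4.11) = 0.148 K/W
R_total = 0.148 K/W
Q = ΔT/R_total = 152/0.148

Q ≈ 1030 W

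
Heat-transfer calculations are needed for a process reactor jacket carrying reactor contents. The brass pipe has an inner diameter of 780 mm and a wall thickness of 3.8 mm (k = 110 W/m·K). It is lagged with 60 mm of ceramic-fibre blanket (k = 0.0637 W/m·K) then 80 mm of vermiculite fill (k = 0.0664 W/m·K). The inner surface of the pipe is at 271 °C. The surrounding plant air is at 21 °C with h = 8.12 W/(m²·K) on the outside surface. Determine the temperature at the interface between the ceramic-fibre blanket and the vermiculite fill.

T ≈ 157 °C

Cylindrical conduction, so R = ln(r₂/r₁)/(2πkL) per layer, in series:
R_brass pipe wall = ln(393.8/390)/(2π×110×1) = 1.403×10^-5 K/W
R_ceramic-fibre blanket = ln(453.8/393.8)/(2π×0.0637×1) = 0.3543 K/W
R_vermiculite fill = ln(533.8/453.8)/(2π×0.0664×1) = 0.3892 K/W
R_outer film = 1/(h_o·2πr_oL) = 1/(8.12×2π×0.5338×1) = 0.03672 K/W
R_total = 0.7802 K/W
Q = ΔT/R_total = 250/0.7802
Q = 320 W/m
T_interface = T_inner − Q·ΣR(inner→interface) = 271 − 320×0.3543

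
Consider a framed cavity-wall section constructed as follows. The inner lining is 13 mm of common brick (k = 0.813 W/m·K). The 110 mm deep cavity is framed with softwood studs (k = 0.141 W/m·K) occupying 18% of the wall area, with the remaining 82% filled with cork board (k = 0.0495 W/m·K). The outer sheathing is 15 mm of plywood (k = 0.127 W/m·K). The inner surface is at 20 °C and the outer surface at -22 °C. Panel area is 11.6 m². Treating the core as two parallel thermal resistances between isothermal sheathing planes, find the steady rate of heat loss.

Sheathing layers in series; stud and cavity paths in parallel between them.
R_inner = 0.013/(0.813×11.6) = 0.001378 K/W
R_stud  = 0.11/(0.141×0.18×11.6) = 0.3736 K/W
R_cav   = 0.11/(0.0495×0.82×11.6) = 0.2336 K/W
1/R_core = 1/R_stud + 1/R_cav → R_core = 0.1437 K/W
R_outer = 0.015/(0.127×11.6) = 0.01018 K/W
R_total = 0.1553 K/W
Q = ΔT/R_total = 42/0.1553

Q ≈ 270 W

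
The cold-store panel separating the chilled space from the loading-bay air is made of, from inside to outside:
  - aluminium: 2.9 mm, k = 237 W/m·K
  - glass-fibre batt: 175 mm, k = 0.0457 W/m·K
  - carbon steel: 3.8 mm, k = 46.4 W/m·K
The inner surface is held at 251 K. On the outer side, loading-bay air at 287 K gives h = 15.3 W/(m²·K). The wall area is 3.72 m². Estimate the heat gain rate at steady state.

Series thermal resistances:
R_aluminium = L/(kA) = 0.0029/(237×3.72) = 3.289×10^-6 K/W
R_glass-fibre batt = L/(kA) = 0.175/(0.0457×3.72) = 1.029 K/W
R_carbon steel = L/(kA) = 0.0038/(46.4×3.72) = 2.202×10^-5 K/W
R_outer film = 1/(h_o·A) = 1/(15.3×3.72) = 0.01757 K/W
R_total = 1.047 K/W
Q = ΔT / R_total = 36 / 1.047

Q ≈ 34.4 W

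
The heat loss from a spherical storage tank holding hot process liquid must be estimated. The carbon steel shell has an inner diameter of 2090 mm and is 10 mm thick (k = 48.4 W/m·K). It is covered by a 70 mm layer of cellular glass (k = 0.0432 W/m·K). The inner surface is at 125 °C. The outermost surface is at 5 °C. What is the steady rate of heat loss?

Each spherical layer contributes R = (1/r_i − 1/r_o)/(4πk):
R_carbon steel shell = (1/1.045 − 1/1.055)/(4π×48.4) = 1.491×10^-5 K/W
R_cellular glass = (1/1.055 − 1/1.125)/(4π×0.0432) = 0.1086 K/W
R_total = 0.1087 K/W
Q = ΔT/R_total = 120/0.1087

Q ≈ 1100 W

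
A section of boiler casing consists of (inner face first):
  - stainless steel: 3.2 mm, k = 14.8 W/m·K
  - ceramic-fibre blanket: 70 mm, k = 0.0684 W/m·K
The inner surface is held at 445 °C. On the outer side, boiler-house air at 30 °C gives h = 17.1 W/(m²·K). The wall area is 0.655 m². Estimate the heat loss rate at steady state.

Thermal resistances in series:
R_stainless steel = L/(kA) = 0.0032/(14.8×0.655) = 3.301×10^-4 K/W
R_ceramic-fibre blanket = L/(kA) = 0.07/(0.0684×0.655) = 1.562 K/W
R_outer film = 1/(h_o·A) = 1/(17.1×0.655) = 0.08928 K/W
R_total = 1.652 K/W
Q = ΔT / R_total = 415 / 1.652

Q ≈ 251 W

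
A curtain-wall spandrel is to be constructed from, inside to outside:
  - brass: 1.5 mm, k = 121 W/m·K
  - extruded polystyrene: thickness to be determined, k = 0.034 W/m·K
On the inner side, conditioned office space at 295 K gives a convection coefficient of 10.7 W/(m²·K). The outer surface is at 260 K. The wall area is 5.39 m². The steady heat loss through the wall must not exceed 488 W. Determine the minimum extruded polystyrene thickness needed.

L ≈ 9.97 mm

Model the wall as resistances in series:
R_inner film = 1/(h_i·A) = 1/(10.7×5.39) = 0.01734 K/W
R_brass = L/(kA) = 0.0015/(121×5.39) = 2.3×10^-6 K/W
Sum of the known resistances R_other = 0.01734 K/W
Required total resistance R_tot = ΔT/Q_allow = 35/488 = 0.07172 K/W
R_extruded polystyrene = R_tot − R_other = 0.05438 K/W
L = R·k·A = 0.05438×0.034×5.39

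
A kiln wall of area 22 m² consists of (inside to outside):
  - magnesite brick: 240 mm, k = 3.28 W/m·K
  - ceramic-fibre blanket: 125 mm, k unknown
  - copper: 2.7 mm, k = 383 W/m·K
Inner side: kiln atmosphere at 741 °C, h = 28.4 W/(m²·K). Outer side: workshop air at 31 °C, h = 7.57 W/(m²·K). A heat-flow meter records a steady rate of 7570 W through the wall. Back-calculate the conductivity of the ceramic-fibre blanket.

k ≈ 0.0686 W/(m·K)

Model the wall as resistances in series:
R_inner film = 1/(h_i·A) = 1/(28.4×22) = 0.001601 K/W
R_magnesite brick = L/(kA) = 0.24/(3.28×22) = 0.003326 K/W
R_copper = L/(kA) = 0.0027/(383×22) = 3.204×10^-7 K/W
R_outer film = 1/(h_o·A) = 1/(7.57×22) = 0.006005 K/W
Sum of known resistances R_other = 0.01093 K/W
Total R = ΔT/Q = 710/7570 = 0.09379 K/W
R_ceramic-fibre blanket = R_total − R_other = 0.08286 K/W
k = L/(R·A) = 0.125/(0.08286×22)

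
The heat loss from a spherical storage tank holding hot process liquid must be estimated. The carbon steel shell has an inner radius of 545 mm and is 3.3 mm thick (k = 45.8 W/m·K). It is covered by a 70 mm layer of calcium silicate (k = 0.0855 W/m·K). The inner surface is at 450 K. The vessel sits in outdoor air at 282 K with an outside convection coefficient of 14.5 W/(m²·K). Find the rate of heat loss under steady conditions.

Spherical conduction: R = (1/r_in − 1/r_out)/(4πk) per layer; series-sum.
R_carbon steel shell = (1/0.545 − 1/0.5483)/(4π×45.8) = 1.919×10^-5 K/W
R_calcium silicate = (1/0.5483 − 1/0.6183)/(4π×0.0855) = 0.1922 K/W
R_outer film = 1/(h·4πr_o²) = 1/(14.5×4π×0.6183²) = 0.01436 K/W
R_total = 0.2066 K/W
Q = ΔT/R_total = 168/0.2066

Q ≈ 813 W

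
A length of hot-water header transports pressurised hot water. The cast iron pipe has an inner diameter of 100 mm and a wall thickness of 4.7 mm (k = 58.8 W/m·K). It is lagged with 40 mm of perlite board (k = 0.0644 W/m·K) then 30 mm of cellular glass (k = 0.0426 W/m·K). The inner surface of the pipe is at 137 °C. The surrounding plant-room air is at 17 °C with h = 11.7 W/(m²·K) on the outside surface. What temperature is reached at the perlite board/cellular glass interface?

For a radial system each layer contributes R = ln(r_out/r_in)/(2πkL); films add R = 1/(hA).
R_cast iron pipe wall = ln(54.7/50)/(2π×58.8×1) = 2.432×10^-4 K/W
R_perlite board = ln(94.7/54.7)/(2π×0.0644×1) = 1.356 K/W
R_cellular glass = ln(124.7/94.7)/(2π×0.0426×1) = 1.028 K/W
R_outer film = 1/(h_o·2πr_oL) = 1/(11.7×2π×0.1247×1) = 0.1091 K/W
R_total = 2.494 K/W
Q = ΔT/R_total = 120/2.494
Q = 48.1 W/m
T_interface = T_inner − Q·ΣR(inner→interface) = 137 − 48.1×1.357

T ≈ 71.7 °C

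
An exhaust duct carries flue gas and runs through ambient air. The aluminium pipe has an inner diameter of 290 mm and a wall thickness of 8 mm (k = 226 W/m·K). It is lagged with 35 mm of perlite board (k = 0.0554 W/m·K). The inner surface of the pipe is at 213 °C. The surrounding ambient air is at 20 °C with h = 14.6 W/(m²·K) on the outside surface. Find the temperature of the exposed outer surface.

Per-layer cylindrical resistances, series-summed:
R_aluminium pipe wall = ln(153/145)/(2π×226×1) = 3.782×10^-5 K/W
R_perlite board = ln(188/153)/(2π×0.0554×1) = 0.5918 K/W
R_outer film = 1/(h_o·2πr_oL) = 1/(14.6×2π×0.188×1) = 0.05798 K/W
R_total = 0.6498 K/W
Q = ΔT/R_total = 193/0.6498
Q = 297 W/m
T_interface = T_inner − Q·ΣR(inner→interface) = 213 − 297×0.5919

T ≈ 37.2 °C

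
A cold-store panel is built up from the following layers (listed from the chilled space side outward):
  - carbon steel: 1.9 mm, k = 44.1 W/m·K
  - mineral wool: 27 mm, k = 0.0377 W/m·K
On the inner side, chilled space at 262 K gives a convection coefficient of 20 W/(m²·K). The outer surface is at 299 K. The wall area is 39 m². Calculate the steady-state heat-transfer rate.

Q ≈ 1880 W

Thermal resistances in series:
R_inner film = 1/(h_i·A) = 1/(20×39) = 0.001282 K/W
R_carbon steel = L/(kA) = 0.0019/(44.1×39) = 1.105×10^-6 K/W
R_mineral wool = L/(kA) = 0.027/(0.0377×39) = 0.01836 K/W
R_total = 0.01965 K/W
Q = ΔT / R_total = 37 / 0.01965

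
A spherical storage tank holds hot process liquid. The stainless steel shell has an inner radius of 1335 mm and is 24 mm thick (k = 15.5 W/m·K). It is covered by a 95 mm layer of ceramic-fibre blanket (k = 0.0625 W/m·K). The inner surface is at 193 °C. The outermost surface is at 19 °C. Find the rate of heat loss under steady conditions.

Q ≈ 2840 W

For a spherical shell R = (1/r₁ − 1/r₂)/(4πk); film R = 1/(h·4πr²). In series:
R_stainless steel shell = (1/1.335 − 1/1.359)/(4π×15.5) = 6.792×10^-5 K/W
R_ceramic-fibre blanket = (1/1.359 − 1/1.454)/(4π×0.0625) = 0.06121 K/W
R_total = 0.06128 K/W
Q = ΔT/R_total = 174/0.06128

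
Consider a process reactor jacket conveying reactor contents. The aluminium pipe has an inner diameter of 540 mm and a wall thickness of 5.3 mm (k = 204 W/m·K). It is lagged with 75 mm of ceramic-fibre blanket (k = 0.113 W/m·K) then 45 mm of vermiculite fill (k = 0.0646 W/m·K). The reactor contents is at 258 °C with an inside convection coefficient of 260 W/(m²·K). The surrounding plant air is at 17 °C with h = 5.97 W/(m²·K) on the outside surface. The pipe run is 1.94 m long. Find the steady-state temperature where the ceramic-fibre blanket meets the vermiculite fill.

T ≈ 142 °C

Per-layer cylindrical resistances, series-summed:
R_inner film = 1/(h_i·2πr₁L) = 1/(260×2π×0.27×1.94) = 0.001169 K/W
R_aluminium pipe wall = ln(275.3/270)/(2π×204×1.94) = 7.818×10^-6 K/W
R_ceramic-fibre blanket = ln(350.3/275.3)/(2π×0.113×1.94) = 0.1749 K/W
R_vermiculite fill = ln(395.3/350.3)/(2π×0.0646×1.94) = 0.1535 K/W
R_outer film = 1/(h_o·2πr_oL) = 1/(5.97×2π×0.3953×1.94) = 0.03476 K/W
R_total = 0.3643 K/W
Q = ΔT/R_total = 241/0.3643
Q = 661 W
T_interface = T_inner − Q·ΣR(inner→interface) = 258 − 661×0.1761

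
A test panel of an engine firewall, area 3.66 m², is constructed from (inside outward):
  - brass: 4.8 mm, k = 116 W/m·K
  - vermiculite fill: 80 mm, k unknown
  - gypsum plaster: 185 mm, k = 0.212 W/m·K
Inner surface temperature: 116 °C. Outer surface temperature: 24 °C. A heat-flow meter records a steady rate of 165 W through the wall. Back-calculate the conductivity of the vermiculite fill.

k ≈ 0.0685 W/(m·K)

Model the wall as resistances in series:
R_brass = L/(kA) = 0.0048/(116×3.66) = 1.131×10^-5 K/W
R_gypsum plaster = L/(kA) = 0.185/(0.212×3.66) = 0.2384 K/W
Sum of known resistances R_other = 0.2384 K/W
Total R = ΔT/Q = 92/165 = 0.5576 K/W
R_vermiculite fill = R_total − R_other = 0.3191 K/W
k = L/(R·A) = 0.08/(0.3191×3.66)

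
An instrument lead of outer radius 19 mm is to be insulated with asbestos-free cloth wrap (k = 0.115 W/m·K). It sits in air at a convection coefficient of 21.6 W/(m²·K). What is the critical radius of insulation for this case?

r_cr ≈ 5.32 mm

For a cylinder r_cr = k/h = 0.115/21.6
r_cr = 5.32 mm; since the bare radius (19 mm) is above r_cr, any added insulation will reduce heat loss.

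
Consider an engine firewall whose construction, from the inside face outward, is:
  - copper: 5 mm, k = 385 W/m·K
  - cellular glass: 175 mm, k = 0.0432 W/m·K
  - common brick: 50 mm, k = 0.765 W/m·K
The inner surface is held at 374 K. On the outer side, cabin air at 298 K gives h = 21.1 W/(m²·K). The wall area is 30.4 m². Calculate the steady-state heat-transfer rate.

Treating each layer as a thermal resistance in series:
R_copper = L/(kA) = 0.005/(385×30.4) = 4.272×10^-7 K/W
R_cellular glass = L/(kA) = 0.175/(0.0432×30.4) = 0.1333 K/W
R_common brick = L/(kA) = 0.05/(0.765×30.4) = 0.00215 K/W
R_outer film = 1/(h_o·A) = 1/(21.1×30.4) = 0.001559 K/W
R_total = 0.137 K/W
Q = ΔT / R_total = 76 / 0.137

Q ≈ 555 W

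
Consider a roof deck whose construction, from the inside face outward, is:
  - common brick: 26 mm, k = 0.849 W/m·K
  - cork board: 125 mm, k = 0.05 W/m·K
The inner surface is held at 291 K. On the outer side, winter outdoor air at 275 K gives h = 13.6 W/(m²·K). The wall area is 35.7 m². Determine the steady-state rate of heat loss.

Thermal resistances in series:
R_common brick = L/(kA) = 0.026/(0.849×35.7) = 8.578×10^-4 K/W
R_cork board = L/(kA) = 0.125/(0.05×35.7) = 0.07003 K/W
R_outer film = 1/(h_o·A) = 1/(13.6×35.7) = 0.00206 K/W
R_total = 0.07295 K/W
Q = ΔT / R_total = 16 / 0.07295

Q ≈ 219 W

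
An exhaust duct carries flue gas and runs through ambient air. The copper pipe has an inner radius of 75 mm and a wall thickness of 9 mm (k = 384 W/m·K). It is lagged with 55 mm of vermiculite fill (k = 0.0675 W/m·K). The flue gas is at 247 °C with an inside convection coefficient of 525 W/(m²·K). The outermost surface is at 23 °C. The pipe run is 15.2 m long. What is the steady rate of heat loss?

Q ≈ 2860 W

Per-layer cylindrical resistances, series-summed:
R_inner film = 1/(h_i·2πr₁L) = 1/(525×2π×0.075×15.2) = 2.659×10^-4 K/W
R_copper pipe wall = ln(84/75)/(2π×384×15.2) = 3.09×10^-6 K/W
R_vermiculite fill = ln(139/84)/(2π×0.0675×15.2) = 0.07813 K/W
R_total = 0.0784 K/W
Q = ΔT/R_total = 224/0.0784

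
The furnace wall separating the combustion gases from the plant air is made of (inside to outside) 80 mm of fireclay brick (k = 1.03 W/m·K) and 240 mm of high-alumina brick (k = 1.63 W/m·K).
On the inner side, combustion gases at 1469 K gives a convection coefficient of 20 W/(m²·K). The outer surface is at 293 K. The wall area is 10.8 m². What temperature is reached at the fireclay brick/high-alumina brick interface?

T ≈ 923 K

Model the wall as resistances in series:
R_inner film = 1/(h_i·A) = 1/(20×10.8) = 0.00463 K/W
R_fireclay brick = L/(kA) = 0.08/(1.03×10.8) = 0.007192 K/W
R_high-alumina brick = L/(kA) = 0.24/(1.63×10.8) = 0.01363 K/W
R_total = 0.02545 K/W;  Q = ΔT/R_total = 1176/0.02545 = 46200 W
T_interface = T_inner − Q·ΣR(inner→interface) = 1469 − 46200×0.01182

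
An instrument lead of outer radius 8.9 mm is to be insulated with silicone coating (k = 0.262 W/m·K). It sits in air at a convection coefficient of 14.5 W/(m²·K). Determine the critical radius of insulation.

r_cr ≈ 18.1 mm

For a cylinder r_cr = k/h = 0.262/14.5
r_cr = 18.1 mm; since the bare radius (8.9 mm) is below r_cr, adding a thin layer of insulation will *increase* heat loss.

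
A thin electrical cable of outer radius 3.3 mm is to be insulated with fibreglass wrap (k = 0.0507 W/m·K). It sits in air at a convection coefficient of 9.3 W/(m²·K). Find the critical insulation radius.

r_cr ≈ 5.45 mm

For a cylinder r_cr = k/h = 0.0507/9.3
r_cr = 5.45 mm; since the bare radius (3.3 mm) is below r_cr, adding a thin layer of insulation will *increase* heat loss.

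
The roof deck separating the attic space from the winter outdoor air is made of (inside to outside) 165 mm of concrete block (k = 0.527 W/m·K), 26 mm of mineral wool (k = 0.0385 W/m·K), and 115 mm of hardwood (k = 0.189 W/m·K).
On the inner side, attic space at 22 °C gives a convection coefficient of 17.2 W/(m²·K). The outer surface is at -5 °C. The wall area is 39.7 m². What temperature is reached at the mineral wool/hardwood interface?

Treating each layer as a thermal resistance in series:
R_inner film = 1/(h_i·A) = 1/(17.2×39.7) = 0.001464 K/W
R_concrete block = L/(kA) = 0.165/(0.527×39.7) = 0.007886 K/W
R_mineral wool = L/(kA) = 0.026/(0.0385×39.7) = 0.01701 K/W
R_hardwood = L/(kA) = 0.115/(0.189×39.7) = 0.01533 K/W
R_total = 0.04169 K/W;  Q = ΔT/R_total = 27/0.04169 = 647.7 W
T_interface = T_inner − Q·ΣR(inner→interface) = 22 − 648×0.02636

T ≈ 4.93 °C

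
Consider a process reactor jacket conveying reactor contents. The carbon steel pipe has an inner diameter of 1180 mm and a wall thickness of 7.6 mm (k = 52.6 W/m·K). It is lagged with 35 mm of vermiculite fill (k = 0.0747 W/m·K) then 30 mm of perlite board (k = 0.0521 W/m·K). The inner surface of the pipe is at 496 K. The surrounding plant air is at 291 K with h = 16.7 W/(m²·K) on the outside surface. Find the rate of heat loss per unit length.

q′ ≈ 739 W/m

Cylindrical conduction, so R = ln(r₂/r₁)/(2πkL) per layer, in series:
R_carbon steel pipe wall = ln(597.6/590)/(2π×52.6×1) = 3.873×10^-5 K/W
R_vermiculite fill = ln(632.6/597.6)/(2π×0.0747×1) = 0.1213 K/W
R_perlite board = ln(662.6/632.6)/(2π×0.0521×1) = 0.1415 K/W
R_outer film = 1/(h_o·2πr_oL) = 1/(16.7×2π×0.6626×1) = 0.01438 K/W
R_total = 0.2772 K/W
Q = ΔT/R_total = 205/0.2772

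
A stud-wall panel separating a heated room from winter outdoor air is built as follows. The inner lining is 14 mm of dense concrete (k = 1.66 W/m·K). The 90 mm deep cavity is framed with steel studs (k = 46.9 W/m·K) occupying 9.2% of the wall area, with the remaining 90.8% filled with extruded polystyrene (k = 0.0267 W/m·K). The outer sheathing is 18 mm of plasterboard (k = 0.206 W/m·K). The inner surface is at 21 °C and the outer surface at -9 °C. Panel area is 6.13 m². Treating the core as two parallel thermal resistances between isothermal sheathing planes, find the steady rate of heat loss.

Sheathing layers in series; stud and cavity paths in parallel between them.
R_inner = 0.014/(1.66×6.13) = 0.001376 K/W
R_stud  = 0.09/(46.9×0.092×6.13) = 0.003403 K/W
R_cav   = 0.09/(0.0267×0.908×6.13) = 0.6056 K/W
1/R_core = 1/R_stud + 1/R_cav → R_core = 0.003384 K/W
R_outer = 0.018/(0.206×6.13) = 0.01425 K/W
R_total = 0.01901 K/W
Q = ΔT/R_total = 30/0.01901

Q ≈ 1580 W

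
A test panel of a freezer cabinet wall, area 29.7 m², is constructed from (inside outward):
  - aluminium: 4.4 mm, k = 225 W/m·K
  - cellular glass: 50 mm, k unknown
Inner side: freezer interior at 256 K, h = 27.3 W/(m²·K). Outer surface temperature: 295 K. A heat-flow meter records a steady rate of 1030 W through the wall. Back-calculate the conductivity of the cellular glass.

k ≈ 0.046 W/(m·K)

Series thermal resistances:
R_inner film = 1/(h_i·A) = 1/(27.3×29.7) = 0.001233 K/W
R_aluminium = L/(kA) = 0.0044/(225×29.7) = 6.584×10^-7 K/W
Sum of known resistances R_other = 0.001234 K/W
Total R = ΔT/Q = 39/1030 = 0.03786 K/W
R_cellular glass = R_total − R_other = 0.03663 K/W
k = L/(R·A) = 0.05/(0.03663×29.7)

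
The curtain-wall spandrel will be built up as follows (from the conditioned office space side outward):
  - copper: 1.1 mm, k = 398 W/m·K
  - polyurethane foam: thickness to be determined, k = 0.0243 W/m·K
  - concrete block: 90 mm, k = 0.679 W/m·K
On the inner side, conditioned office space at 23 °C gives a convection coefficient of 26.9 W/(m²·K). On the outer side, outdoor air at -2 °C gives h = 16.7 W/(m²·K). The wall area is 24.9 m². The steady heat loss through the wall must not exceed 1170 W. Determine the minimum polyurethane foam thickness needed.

L ≈ 7.35 mm

Series thermal resistances:
R_inner film = 1/(h_i·A) = 1/(26.9×24.9) = 0.001493 K/W
R_copper = L/(kA) = 0.0011/(398×24.9) = 1.11×10^-7 K/W
R_concrete block = L/(kA) = 0.09/(0.679×24.9) = 0.005323 K/W
R_outer film = 1/(h_o·A) = 1/(16.7×24.9) = 0.002405 K/W
Sum of the known resistances R_other = 0.009221 K/W
Required total resistance R_tot = ΔT/Q_allow = 25/1170 = 0.02137 K/W
R_polyurethane foam = R_tot − R_other = 0.01215 K/W
L = R·k·A = 0.01215×0.0243×24.9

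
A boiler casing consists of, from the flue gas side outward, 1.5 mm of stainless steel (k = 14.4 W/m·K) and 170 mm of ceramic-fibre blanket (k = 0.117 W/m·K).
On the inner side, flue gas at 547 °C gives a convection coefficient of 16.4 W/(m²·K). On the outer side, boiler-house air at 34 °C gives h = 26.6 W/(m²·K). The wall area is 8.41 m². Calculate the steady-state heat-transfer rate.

Q ≈ 2780 W

Using the resistance-network approach (series):
R_inner film = 1/(h_i·A) = 1/(16.4×8.41) = 0.00725 K/W
R_stainless steel = L/(kA) = 0.0015/(14.4×8.41) = 1.239×10^-5 K/W
R_ceramic-fibre blanket = L/(kA) = 0.17/(0.117×8.41) = 0.1728 K/W
R_outer film = 1/(h_o·A) = 1/(26.6×8.41) = 0.00447 K/W
R_total = 0.1845 K/W
Q = ΔT / R_total = 513 / 0.1845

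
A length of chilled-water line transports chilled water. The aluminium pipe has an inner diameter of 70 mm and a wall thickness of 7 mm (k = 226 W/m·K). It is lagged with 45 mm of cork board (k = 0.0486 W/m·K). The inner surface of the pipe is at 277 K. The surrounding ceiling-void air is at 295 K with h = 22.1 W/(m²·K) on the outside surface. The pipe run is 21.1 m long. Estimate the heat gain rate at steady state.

Q ≈ 154 W

Cylindrical conduction, so R = ln(r₂/r₁)/(2πkL) per layer, in series:
R_aluminium pipe wall = ln(42/35)/(2π×226×21.1) = 6.085×10^-6 K/W
R_cork board = ln(87/42)/(2π×0.0486×21.1) = 0.113 K/W
R_outer film = 1/(h_o·2πr_oL) = 1/(22.1×2π×0.087×21.1) = 0.003923 K/W
R_total = 0.117 K/W
Q = ΔT/R_total = 18/0.117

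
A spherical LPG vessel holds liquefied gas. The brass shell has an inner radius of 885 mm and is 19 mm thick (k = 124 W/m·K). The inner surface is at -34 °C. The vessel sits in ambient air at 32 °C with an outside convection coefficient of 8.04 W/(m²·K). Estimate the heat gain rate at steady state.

Q ≈ 5440 W

For a spherical shell R = (1/r₁ − 1/r₂)/(4πk); film R = 1/(h·4πr²). In series:
R_brass shell = (1/0.885 − 1/0.904)/(4π×124) = 1.524×10^-5 K/W
R_outer film = 1/(h·4πr_o²) = 1/(8.04×4π×0.904²) = 0.01211 K/W
R_total = 0.01213 K/W
Q = ΔT/R_total = 66/0.01213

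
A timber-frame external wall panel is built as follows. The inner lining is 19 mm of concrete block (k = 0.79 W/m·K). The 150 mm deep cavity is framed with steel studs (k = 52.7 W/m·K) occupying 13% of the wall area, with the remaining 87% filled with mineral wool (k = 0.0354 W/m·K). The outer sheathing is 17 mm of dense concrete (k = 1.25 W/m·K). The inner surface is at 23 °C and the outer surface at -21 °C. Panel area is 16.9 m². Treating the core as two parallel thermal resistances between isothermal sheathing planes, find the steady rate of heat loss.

Sheathing layers in series; stud and cavity paths in parallel between them.
R_inner = 0.019/(0.79×16.9) = 0.001423 K/W
R_stud  = 0.15/(52.7×0.13×16.9) = 0.001296 K/W
R_cav   = 0.15/(0.0354×0.87×16.9) = 0.2882 K/W
1/R_core = 1/R_stud + 1/R_cav → R_core = 0.00129 K/W
R_outer = 0.017/(1.25×16.9) = 8.047×10^-4 K/W
R_total = 0.003518 K/W
Q = ΔT/R_total = 44/0.003518

Q ≈ 12500 W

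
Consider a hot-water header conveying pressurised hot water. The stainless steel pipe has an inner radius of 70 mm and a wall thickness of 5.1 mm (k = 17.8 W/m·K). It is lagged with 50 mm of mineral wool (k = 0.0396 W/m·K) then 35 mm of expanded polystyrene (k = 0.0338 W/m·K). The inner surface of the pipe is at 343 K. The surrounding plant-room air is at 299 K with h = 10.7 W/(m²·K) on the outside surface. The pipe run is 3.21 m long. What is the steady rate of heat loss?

Cylindrical conduction, so R = ln(r₂/r₁)/(2πkL) per layer, in series:
R_stainless steel pipe wall = ln(75.1/70)/(2π×17.8×3.21) = 1.959×10^-4 K/W
R_mineral wool = ln(125.1/75.1)/(2π×0.0396×3.21) = 0.6389 K/W
R_expanded polystyrene = ln(160.1/125.1)/(2π×0.0338×3.21) = 0.3619 K/W
R_outer film = 1/(h_o·2πr_oL) = 1/(10.7×2π×0.1601×3.21) = 0.02894 K/W
R_total = 1.03 K/W
Q = ΔT/R_total = 44/1.03

Q ≈ 42.7 W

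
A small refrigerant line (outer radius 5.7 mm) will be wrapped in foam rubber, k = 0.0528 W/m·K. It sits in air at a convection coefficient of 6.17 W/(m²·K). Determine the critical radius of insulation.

r_cr ≈ 8.56 mm

For a cylinder r_cr = k/h = 0.0528/6.17
r_cr = 8.56 mm; since the bare radius (5.7 mm) is below r_cr, adding a thin layer of insulation will *increase* heat loss.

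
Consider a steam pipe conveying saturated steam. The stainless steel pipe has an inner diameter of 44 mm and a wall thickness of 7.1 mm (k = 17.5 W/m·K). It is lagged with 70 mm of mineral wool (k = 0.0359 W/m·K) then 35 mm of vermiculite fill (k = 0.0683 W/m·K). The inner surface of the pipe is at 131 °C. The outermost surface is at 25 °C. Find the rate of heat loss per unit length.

q′ ≈ 17.3 W/m

Treating each annulus and film as a series resistance:
R_stainless steel pipe wall = ln(29.1/22)/(2π×17.5×1) = 0.002544 K/W
R_mineral wool = ln(99.1/29.1)/(2π×0.0359×1) = 5.433 K/W
R_vermiculite fill = ln(134.1/99.1)/(2π×0.0683×1) = 0.7048 K/W
R_total = 6.14 K/W
Q = ΔT/R_total = 106/6.14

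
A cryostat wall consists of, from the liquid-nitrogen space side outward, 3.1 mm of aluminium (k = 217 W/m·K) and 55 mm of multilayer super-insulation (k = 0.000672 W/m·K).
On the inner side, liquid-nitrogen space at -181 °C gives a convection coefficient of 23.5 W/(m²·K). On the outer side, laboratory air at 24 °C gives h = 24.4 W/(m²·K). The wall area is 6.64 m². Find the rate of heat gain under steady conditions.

Using the resistance-network approach (series):
R_inner film = 1/(h_i·A) = 1/(23.5×6.64) = 0.006409 K/W
R_aluminium = L/(kA) = 0.0031/(217×6.64) = 2.151×10^-6 K/W
R_multilayer super-insulation = L/(kA) = 0.055/(0.000672×6.64) = 12.33 K/W
R_outer film = 1/(h_o·A) = 1/(24.4×6.64) = 0.006172 K/W
R_total = 12.34 K/W
Q = ΔT / R_total = 205 / 12.34

Q ≈ 16.6 W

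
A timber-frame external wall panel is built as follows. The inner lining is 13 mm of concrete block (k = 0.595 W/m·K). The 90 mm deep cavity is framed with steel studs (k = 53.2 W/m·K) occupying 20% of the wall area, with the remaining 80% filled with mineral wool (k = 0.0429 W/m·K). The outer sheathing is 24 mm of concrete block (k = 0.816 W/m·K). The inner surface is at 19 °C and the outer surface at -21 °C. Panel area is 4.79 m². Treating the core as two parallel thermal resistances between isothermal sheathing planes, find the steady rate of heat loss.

Sheathing layers in series; stud and cavity paths in parallel between them.
R_inner = 0.013/(0.595×4.79) = 0.004561 K/W
R_stud  = 0.09/(53.2×0.2×4.79) = 0.001766 K/W
R_cav   = 0.09/(0.0429×0.8×4.79) = 0.5475 K/W
1/R_core = 1/R_stud + 1/R_cav → R_core = 0.00176 K/W
R_outer = 0.024/(0.816×4.79) = 0.00614 K/W
R_total = 0.01246 K/W
Q = ΔT/R_total = 40/0.01246

Q ≈ 3210 W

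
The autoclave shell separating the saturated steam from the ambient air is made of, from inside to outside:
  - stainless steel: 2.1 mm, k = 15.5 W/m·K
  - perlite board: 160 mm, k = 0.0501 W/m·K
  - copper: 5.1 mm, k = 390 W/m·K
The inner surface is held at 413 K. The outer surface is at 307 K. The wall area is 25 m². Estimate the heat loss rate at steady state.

Model the wall as resistances in series:
R_stainless steel = L/(kA) = 0.0021/(15.5×25) = 5.419×10^-6 K/W
R_perlite board = L/(kA) = 0.16/(0.0501×25) = 0.1277 K/W
R_copper = L/(kA) = 0.0051/(390×25) = 5.231×10^-7 K/W
R_total = 0.1278 K/W
Q = ΔT / R_total = 106 / 0.1278

Q ≈ 830 W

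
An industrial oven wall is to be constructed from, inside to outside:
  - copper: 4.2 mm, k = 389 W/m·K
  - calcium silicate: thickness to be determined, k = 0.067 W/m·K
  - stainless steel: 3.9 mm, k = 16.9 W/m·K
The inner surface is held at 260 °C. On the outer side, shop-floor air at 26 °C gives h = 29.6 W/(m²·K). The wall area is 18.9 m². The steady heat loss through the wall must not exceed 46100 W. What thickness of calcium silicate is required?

Model the wall as resistances in series:
R_copper = L/(kA) = 0.0042/(389×18.9) = 5.713×10^-7 K/W
R_stainless steel = L/(kA) = 0.0039/(16.9×18.9) = 1.221×10^-5 K/W
R_outer film = 1/(h_o·A) = 1/(29.6×18.9) = 0.001788 K/W
Sum of the known resistances R_other = 0.0018 K/W
Required total resistance R_tot = ΔT/Q_allow = 234/46100 = 0.005076 K/W
R_calcium silicate = R_tot − R_other = 0.003276 K/W
L = R·k·A = 0.003276×0.067×18.9

L ≈ 4.15 mm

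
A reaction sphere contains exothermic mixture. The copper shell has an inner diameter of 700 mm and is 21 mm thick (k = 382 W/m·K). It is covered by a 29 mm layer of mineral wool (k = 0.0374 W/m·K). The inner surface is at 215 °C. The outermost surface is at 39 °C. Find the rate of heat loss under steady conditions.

Spherical conduction: R = (1/r_in − 1/r_out)/(4πk) per layer; series-sum.
R_copper shell = (1/0.35 − 1/0.371)/(4π×382) = 3.369×10^-5 K/W
R_mineral wool = (1/0.371 − 1/0.4)/(4π×0.0374) = 0.4158 K/W
R_total = 0.4158 K/W
Q = ΔT/R_total = 176/0.4158

Q ≈ 423 W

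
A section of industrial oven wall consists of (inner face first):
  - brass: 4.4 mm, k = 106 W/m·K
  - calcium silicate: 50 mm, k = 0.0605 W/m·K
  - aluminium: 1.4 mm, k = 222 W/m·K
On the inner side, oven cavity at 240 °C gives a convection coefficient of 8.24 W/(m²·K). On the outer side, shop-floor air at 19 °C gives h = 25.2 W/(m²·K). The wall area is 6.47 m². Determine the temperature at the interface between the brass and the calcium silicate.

Model the wall as resistances in series:
R_inner film = 1/(h_i·A) = 1/(8.24×6.47) = 0.01876 K/W
R_brass = L/(kA) = 0.0044/(106×6.47) = 6.416×10^-6 K/W
R_calcium silicate = L/(kA) = 0.05/(0.0605×6.47) = 0.1277 K/W
R_aluminium = L/(kA) = 0.0014/(222×6.47) = 9.747×10^-7 K/W
R_outer film = 1/(h_o·A) = 1/(25.2×6.47) = 0.006133 K/W
R_total = 0.1526 K/W;  Q = ΔT/R_total = 221/0.1526 = 1448 W
T_interface = T_inner − Q·ΣR(inner→interface) = 240 − 1450×0.01876

T ≈ 213 °C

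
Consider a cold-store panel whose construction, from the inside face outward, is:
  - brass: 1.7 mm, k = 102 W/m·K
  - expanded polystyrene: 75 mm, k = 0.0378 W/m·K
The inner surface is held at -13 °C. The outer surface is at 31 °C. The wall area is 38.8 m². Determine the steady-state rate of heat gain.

Treating each layer as a thermal resistance in series:
R_brass = L/(kA) = 0.0017/(102×38.8) = 4.296×10^-7 K/W
R_expanded polystyrene = L/(kA) = 0.075/(0.0378×38.8) = 0.05114 K/W
R_total = 0.05114 K/W
Q = ΔT / R_total = 44 / 0.05114

Q ≈ 860 W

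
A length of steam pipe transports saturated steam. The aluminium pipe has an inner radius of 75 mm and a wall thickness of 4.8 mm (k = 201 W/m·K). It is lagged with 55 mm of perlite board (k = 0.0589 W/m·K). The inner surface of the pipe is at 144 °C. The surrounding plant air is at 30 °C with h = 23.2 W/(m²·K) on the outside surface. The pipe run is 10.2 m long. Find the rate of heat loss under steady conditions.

Q ≈ 792 W

Cylindrical conduction, so R = ln(r₂/r₁)/(2πkL) per layer, in series:
R_aluminium pipe wall = ln(79.8/75)/(2π×201×10.2) = 4.816×10^-6 K/W
R_perlite board = ln(134.8/79.8)/(2π×0.0589×10.2) = 0.1389 K/W
R_outer film = 1/(h_o·2πr_oL) = 1/(23.2×2π×0.1348×10.2) = 0.004989 K/W
R_total = 0.1439 K/W
Q = ΔT/R_total = 114/0.1439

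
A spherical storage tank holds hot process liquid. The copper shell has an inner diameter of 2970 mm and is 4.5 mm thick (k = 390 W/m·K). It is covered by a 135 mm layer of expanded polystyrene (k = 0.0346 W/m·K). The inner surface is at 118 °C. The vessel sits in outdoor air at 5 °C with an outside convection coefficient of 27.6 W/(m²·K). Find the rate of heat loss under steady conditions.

For a spherical shell R = (1/r₁ − 1/r₂)/(4πk); film R = 1/(h·4πr²). In series:
R_copper shell = (1/1.485 − 1/1.4895)/(4π×390) = 4.151×10^-7 K/W
R_expanded polystyrene = (1/1.4895 − 1/1.6245)/(4π×0.0346) = 0.1283 K/W
R_outer film = 1/(h·4πr_o²) = 1/(27.6×4π×1.6245²) = 0.001093 K/W
R_total = 0.1294 K/W
Q = ΔT/R_total = 113/0.1294

Q ≈ 873 W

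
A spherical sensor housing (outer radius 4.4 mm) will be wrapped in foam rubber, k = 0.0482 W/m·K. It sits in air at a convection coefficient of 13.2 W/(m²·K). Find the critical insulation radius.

r_cr ≈ 7.3 mm

For a sphere r_cr = 2k/h = 2×0.0482/13.2
r_cr = 7.3 mm; since the bare radius (4.4 mm) is below r_cr, adding a thin layer of insulation will *increase* heat loss.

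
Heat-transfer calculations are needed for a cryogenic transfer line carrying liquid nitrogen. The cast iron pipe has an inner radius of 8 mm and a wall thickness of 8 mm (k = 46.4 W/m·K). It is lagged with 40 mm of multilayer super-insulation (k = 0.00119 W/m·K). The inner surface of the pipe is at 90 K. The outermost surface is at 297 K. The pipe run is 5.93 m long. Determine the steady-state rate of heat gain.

Q ≈ 7.33 W

Cylindrical conduction, so R = ln(r₂/r₁)/(2πkL) per layer, in series:
R_cast iron pipe wall = ln(16/8)/(2π×46.4×5.93) = 4.009×10^-4 K/W
R_multilayer super-insulation = ln(56/16)/(2π×0.00119×5.93) = 28.25 K/W
R_total = 28.25 K/W
Q = ΔT/R_total = 207/28.25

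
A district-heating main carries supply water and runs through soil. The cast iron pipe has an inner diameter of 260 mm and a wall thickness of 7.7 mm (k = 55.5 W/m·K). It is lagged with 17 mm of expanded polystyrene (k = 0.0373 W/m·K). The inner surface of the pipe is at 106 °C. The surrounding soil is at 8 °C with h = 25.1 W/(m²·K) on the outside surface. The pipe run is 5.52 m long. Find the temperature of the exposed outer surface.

T ≈ 15.5 °C

For a radial system each layer contributes R = ln(r_out/r_in)/(2πkL); films add R = 1/(hA).
R_cast iron pipe wall = ln(137.7/130)/(2π×55.5×5.52) = 2.989×10^-5 K/W
R_expanded polystyrene = ln(154.7/137.7)/(2π×0.0373×5.52) = 0.08998 K/W
R_outer film = 1/(h_o·2πr_oL) = 1/(25.1×2π×0.1547×5.52) = 0.007425 K/W
R_total = 0.09744 K/W
Q = ΔT/R_total = 98/0.09744
Q = 1010 W
T_interface = T_inner − Q·ΣR(inner→interface) = 106 − 1010×0.09001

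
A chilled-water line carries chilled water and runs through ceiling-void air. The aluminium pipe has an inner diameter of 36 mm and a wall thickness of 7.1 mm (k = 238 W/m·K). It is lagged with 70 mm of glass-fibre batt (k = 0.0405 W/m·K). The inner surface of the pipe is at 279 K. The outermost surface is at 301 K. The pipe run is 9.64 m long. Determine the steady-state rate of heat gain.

Q ≈ 40.5 W

Treating each annulus and film as a series resistance:
R_aluminium pipe wall = ln(25.1/18)/(2π×238×9.64) = 2.306×10^-5 K/W
R_glass-fibre batt = ln(95.1/25.1)/(2π×0.0405×9.64) = 0.543 K/W
R_total = 0.543 K/W
Q = ΔT/R_total = 22/0.543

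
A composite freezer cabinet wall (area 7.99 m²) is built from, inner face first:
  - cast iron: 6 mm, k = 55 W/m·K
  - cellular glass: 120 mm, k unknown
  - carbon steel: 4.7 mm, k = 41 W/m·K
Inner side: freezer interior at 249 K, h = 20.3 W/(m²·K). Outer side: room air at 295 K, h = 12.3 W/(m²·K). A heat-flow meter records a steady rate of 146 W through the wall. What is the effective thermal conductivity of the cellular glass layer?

Series thermal resistances:
R_inner film = 1/(h_i·A) = 1/(20.3×7.99) = 0.006165 K/W
R_cast iron = L/(kA) = 0.006/(55×7.99) = 1.365×10^-5 K/W
R_carbon steel = L/(kA) = 0.0047/(41×7.99) = 1.435×10^-5 K/W
R_outer film = 1/(h_o·A) = 1/(12.3×7.99) = 0.01018 K/W
Sum of known resistances R_other = 0.01637 K/W
Total R = ΔT/Q = 46/146 = 0.3151 K/W
R_cellular glass = R_total − R_other = 0.2987 K/W
k = L/(R·A) = 0.12/(0.2987×7.99)

k ≈ 0.0503 W/(m·K)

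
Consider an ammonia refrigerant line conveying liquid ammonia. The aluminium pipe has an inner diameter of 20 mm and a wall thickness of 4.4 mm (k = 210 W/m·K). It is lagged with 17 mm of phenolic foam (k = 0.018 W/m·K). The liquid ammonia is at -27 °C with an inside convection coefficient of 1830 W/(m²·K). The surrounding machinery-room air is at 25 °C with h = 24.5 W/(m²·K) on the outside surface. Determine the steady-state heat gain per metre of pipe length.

q′ ≈ 7.31 W/m

For a radial system each layer contributes R = ln(r_out/r_in)/(2πkL); films add R = 1/(hA).
R_inner film = 1/(h_i·2πr₁L) = 1/(1830×2π×0.01×1) = 0.008697 K/W
R_aluminium pipe wall = ln(14.4/10)/(2π×210×1) = 2.764×10^-4 K/W
R_phenolic foam = ln(31.4/14.4)/(2π×0.018×1) = 6.893 K/W
R_outer film = 1/(h_o·2πr_oL) = 1/(24.5×2π×0.0314×1) = 0.2069 K/W
R_total = 7.109 K/W
Q = ΔT/R_total = 52/7.109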